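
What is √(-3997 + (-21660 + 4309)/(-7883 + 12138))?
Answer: I*√72439613430/4255 ≈ 63.254*I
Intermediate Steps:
√(-3997 + (-21660 + 4309)/(-7883 + 12138)) = √(-3997 - 17351/4255) = √(-17024586/4255) = I*√72439613430/4255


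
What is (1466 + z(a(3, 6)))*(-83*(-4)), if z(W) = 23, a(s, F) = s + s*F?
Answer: 494348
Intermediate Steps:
a(s, F) = s + F*s
(1466 + z(a(3, 6)))*(-83*(-4)) = (1466 + 23)*(-83*(-4)) = 1489*332 = 494348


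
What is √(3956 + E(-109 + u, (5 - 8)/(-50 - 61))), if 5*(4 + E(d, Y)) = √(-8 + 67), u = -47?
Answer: √(98800 + 5*√59)/5 ≈ 62.877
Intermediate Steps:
E(d, Y) = -4 + √59/5 (E(d, Y) = -4 + √(-8 + 67)/5 = -4 + √59/5)
√(3956 + E(-109 + u, (5 - 8)/(-50 - 61))) = √(3956 + (-4 + √59/5)) = √(3952 + √59/5)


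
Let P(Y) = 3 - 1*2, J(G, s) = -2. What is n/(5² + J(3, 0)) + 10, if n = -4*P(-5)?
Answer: 226/23 ≈ 9.8261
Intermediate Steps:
P(Y) = 1 (P(Y) = 3 - 2 = 1)
n = -4 (n = -4*1 = -4)
n/(5² + J(3, 0)) + 10 = -4/(5² - 2) + 10 = -4/(25 - 2) + 10 = -4/23 + 10 = 226/23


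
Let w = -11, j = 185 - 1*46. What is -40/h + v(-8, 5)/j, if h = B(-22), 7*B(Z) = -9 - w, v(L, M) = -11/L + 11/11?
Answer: -155661/1112 ≈ -139.98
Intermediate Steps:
j = 139 (j = 185 - 46 = 139)
v(L, M) = 1 - 11/L (v(L, M) = -11/L + 11*(1/11) = -11/L + 1 = 1 - 11/L)
B(Z) = 2/7 (B(Z) = (-9 - 1*(-11))/7 = (-9 + 11)/7 = (1/7)*2 = 2/7)
h = 2/7 ≈ 0.28571
-40/h + v(-8, 5)/j = -40/2/7 + ((-11 - 8)/(-8))/139 = -40*7/2 - 1/8*(-19)*(1/139) = -140 + (19/8)*(1/139) = -140 + 19/1112 = -155661/1112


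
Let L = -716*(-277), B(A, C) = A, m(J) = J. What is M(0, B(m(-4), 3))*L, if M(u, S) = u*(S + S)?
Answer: 0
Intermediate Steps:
M(u, S) = 2*S*u (M(u, S) = u*(2*S) = 2*S*u)
L = 198332
M(0, B(m(-4), 3))*L = (2*(-4)*0)*198332 = 0*198332 = 0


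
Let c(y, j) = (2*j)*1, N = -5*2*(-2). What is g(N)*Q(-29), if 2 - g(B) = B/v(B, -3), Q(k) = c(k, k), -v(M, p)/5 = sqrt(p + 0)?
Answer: -116 + 232*I*sqrt(3)/3 ≈ -116.0 + 133.95*I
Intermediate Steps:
N = 20 (N = -10*(-2) = 20)
c(y, j) = 2*j
v(M, p) = -5*sqrt(p) (v(M, p) = -5*sqrt(p + 0) = -5*sqrt(p))
Q(k) = 2*k
g(B) = 2 - I*B*sqrt(3)/15 (g(B) = 2 - B/((-5*I*sqrt(3))) = 2 - B*I*sqrt(3)/15 = 2 - I*B*sqrt(3)/15)
g(N)*Q(-29) = (2 - 1/15*I*20*sqrt(3))*(2*(-29)) = (2 - 4*I*sqrt(3)/3)*(-58) = -116 + 232*I*sqrt(3)/3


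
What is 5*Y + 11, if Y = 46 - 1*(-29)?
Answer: 386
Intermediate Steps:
Y = 75 (Y = 46 + 29 = 75)
5*Y + 11 = 5*75 + 11 = 375 + 11 = 386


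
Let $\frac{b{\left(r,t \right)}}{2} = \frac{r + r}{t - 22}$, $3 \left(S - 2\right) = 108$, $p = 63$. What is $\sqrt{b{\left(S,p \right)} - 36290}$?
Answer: $\frac{7 i \sqrt{1244842}}{41} \approx 190.49 i$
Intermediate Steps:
$S = 38$ ($S = 2 + \frac{1}{3} \cdot 108 = 2 + 36 = 38$)
$b{\left(r,t \right)} = \frac{4 r}{-22 + t}$ ($b{\left(r,t \right)} = 2 \frac{r + r}{t - 22} = 2 \frac{2 r}{-22 + t} = \frac{4 r}{-22 + t}$)
$\sqrt{b{\left(S,p \right)} - 36290} = \sqrt{4 \cdot 38 \frac{1}{-22 + 63} - 36290} = \sqrt{4 \cdot 38 \cdot \frac{1}{41} - 36290} = \sqrt{\frac{152}{41} - 36290} = \sqrt{- \frac{1487738}{41}} = \frac{7 i \sqrt{1244842}}{41}$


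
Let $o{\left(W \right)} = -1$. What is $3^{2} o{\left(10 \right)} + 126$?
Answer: $117$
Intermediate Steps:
$3^{2} o{\left(10 \right)} + 126 = 3^{2} \left(-1\right) + 126 = 9 \left(-1\right) + 126 = -9 + 126 = 117$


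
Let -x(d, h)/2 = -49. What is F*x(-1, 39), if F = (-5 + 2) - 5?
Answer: -784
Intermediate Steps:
x(d, h) = 98 (x(d, h) = -2*(-49) = 98)
F = -8 (F = -3 - 5 = -8)
F*x(-1, 39) = -8*98 = -784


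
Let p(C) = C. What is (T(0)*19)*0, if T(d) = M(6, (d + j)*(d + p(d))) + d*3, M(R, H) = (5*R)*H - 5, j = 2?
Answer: 0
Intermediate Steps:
M(R, H) = -5 + 5*H*R (M(R, H) = 5*H*R - 5 = -5 + 5*H*R)
T(d) = -5 + 3*d + 60*d*(2 + d) (T(d) = (-5 + 5*((d + 2)*(d + d))*6) + d*3 = (-5 + 5*((2 + d)*(2*d))*6) + 3*d = (-5 + 5*(2*d*(2 + d))*6) + 3*d = (-5 + 60*d*(2 + d)) + 3*d = -5 + 3*d + 60*d*(2 + d))
(T(0)*19)*0 = ((-5 + 60*0² + 123*0)*19)*0 = ((-5 + 60*0 + 0)*19)*0 = ((-5 + 0 + 0)*19)*0 = -5*19*0 = -95*0 = 0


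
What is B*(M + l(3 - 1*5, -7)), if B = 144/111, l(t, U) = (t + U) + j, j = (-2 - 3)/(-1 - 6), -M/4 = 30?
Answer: -43104/259 ≈ -166.42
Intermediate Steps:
M = -120 (M = -4*30 = -120)
j = 5/7 (j = -5/(-7) = -5*(-⅐) = 5/7 ≈ 0.71429)
l(t, U) = 5/7 + U + t (l(t, U) = (t + U) + 5/7 = (U + t) + 5/7 = 5/7 + U + t)
B = 48/37 (B = 144*(1/111) = 48/37 ≈ 1.2973)
B*(M + l(3 - 1*5, -7)) = 48*(-120 + (5/7 - 7 + (3 - 1*5)))/37 = 48*(-120 + (5/7 - 7 + (3 - 5)))/37 = 48*(-120 + (5/7 - 7 - 2))/37 = 48*(-120 - 58/7)/37 = (48/37)*(-898/7) = -43104/259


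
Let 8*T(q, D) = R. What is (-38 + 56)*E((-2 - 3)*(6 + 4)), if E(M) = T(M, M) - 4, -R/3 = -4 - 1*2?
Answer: -63/2 ≈ -31.500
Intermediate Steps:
R = 18 (R = -3*(-4 - 1*2) = -3*(-4 - 2) = -3*(-6) = 18)
T(q, D) = 9/4 (T(q, D) = (⅛)*18 = 9/4)
E(M) = -7/4 (E(M) = 9/4 - 4 = -7/4)
(-38 + 56)*E((-2 - 3)*(6 + 4)) = (-38 + 56)*(-7/4) = 18*(-7/4) = -63/2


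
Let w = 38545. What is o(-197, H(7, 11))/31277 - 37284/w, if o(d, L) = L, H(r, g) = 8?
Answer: -89678716/92736305 ≈ -0.96703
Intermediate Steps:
o(-197, H(7, 11))/31277 - 37284/w = 8/31277 - 37284/38545 = 8*(1/31277) - 37284*1/38545 = 8/31277 - 2868/2965 = -89678716/92736305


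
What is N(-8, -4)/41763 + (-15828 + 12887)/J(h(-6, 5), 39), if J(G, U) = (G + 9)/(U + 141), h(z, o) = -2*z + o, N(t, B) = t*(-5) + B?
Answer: -3684749334/180973 ≈ -20361.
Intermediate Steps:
N(t, B) = B - 5*t (N(t, B) = -5*t + B = B - 5*t)
h(z, o) = o - 2*z
J(G, U) = (9 + G)/(141 + U)
N(-8, -4)/41763 + (-15828 + 12887)/J(h(-6, 5), 39) = (-4 - 5*(-8))/41763 + (-15828 + 12887)/(((9 + (5 - 2*(-6)))/(141 + 39))) = (-4 + 40)*(1/41763) - 2941*180/(9 + (5 + 12)) = 36*(1/41763) - 2941*180/(9 + 17) = 12/13921 - 2941/((1/180)*26) = 12/13921 - 2941/13/90 = 12/13921 - 2941*90/13 = 12/13921 - 264690/13 = -3684749334/180973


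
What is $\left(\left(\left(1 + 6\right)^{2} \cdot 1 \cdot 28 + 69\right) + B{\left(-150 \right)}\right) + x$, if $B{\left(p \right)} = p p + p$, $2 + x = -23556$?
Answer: $233$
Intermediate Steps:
$x = -23558$ ($x = -2 - 23556 = -23558$)
$B{\left(p \right)} = p + p^{2}$ ($B{\left(p \right)} = p^{2} + p = p + p^{2}$)
$\left(\left(\left(1 + 6\right)^{2} \cdot 1 \cdot 28 + 69\right) + B{\left(-150 \right)}\right) + x = \left(\left(\left(1 + 6\right)^{2} \cdot 1 \cdot 28 + 69\right) - 150 \left(1 - 150\right)\right) - 23558 = \left(\left(7^{2} \cdot 1 \cdot 28 + 69\right) - -22350\right) - 23558 = \left(\left(49 \cdot 1 \cdot 28 + 69\right) + 22350\right) - 23558 = \left(\left(49 \cdot 28 + 69\right) + 22350\right) - 23558 = \left(\left(1372 + 69\right) + 22350\right) - 23558 = \left(1441 + 22350\right) - 23558 = 23791 - 23558 = 233$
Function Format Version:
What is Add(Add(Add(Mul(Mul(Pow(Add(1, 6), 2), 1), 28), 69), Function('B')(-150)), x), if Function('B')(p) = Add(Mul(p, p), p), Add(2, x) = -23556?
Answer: 233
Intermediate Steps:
x = -23558 (x = Add(-2, -23556) = -23558)
Function('B')(p) = Add(p, Pow(p, 2)) (Function('B')(p) = Add(Pow(p, 2), p) = Add(p, Pow(p, 2)))
Add(Add(Add(Mul(Mul(Pow(Add(1, 6), 2), 1), 28), 69), Function('B')(-150)), x) = Add(Add(Add(Mul(Mul(Pow(Add(1, 6), 2), 1), 28), 69), Mul(-150, Add(1, -150))), -23558) = Add(Add(Add(Mul(Mul(Pow(7, 2), 1), 28), 69), Mul(-150, -149)), -23558) = Add(Add(Add(Mul(Mul(49, 1), 28), 69), 22350), -23558) = Add(Add(Add(Mul(49, 28), 69), 22350), -23558) = Add(Add(Add(1372, 69), 22350), -23558) = Add(Add(1441, 22350), -23558) = Add(23791, -23558) = 233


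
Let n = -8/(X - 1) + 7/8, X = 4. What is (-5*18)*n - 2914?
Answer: -11011/4 ≈ -2752.8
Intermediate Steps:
n = -43/24 (n = -8/(4 - 1) + 7/8 = -8/3 + 7*(1/8) = -8*1/3 + 7/8 = -8/3 + 7/8 = -43/24 ≈ -1.7917)
(-5*18)*n - 2914 = -5*18*(-43/24) - 2914 = -90*(-43/24) - 2914 = 645/4 - 2914 = -11011/4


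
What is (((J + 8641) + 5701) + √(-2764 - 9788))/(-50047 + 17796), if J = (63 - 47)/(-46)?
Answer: -329858/741773 - 2*I*√3138/32251 ≈ -0.44469 - 0.0034739*I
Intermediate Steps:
J = -8/23 (J = 16*(-1/46) = -8/23 ≈ -0.34783)
(((J + 8641) + 5701) + √(-2764 - 9788))/(-50047 + 17796) = (((-8/23 + 8641) + 5701) + √(-2764 - 9788))/(-50047 + 17796) = ((198735/23 + 5701) + √(-12552))/(-32251) = (329858/23 + 2*I*√3138)*(-1/32251) = -329858/741773 - 2*I*√3138/32251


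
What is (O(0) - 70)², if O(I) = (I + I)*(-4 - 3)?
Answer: 4900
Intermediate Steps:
O(I) = -14*I (O(I) = (2*I)*(-7) = -14*I)
(O(0) - 70)² = (-14*0 - 70)² = (0 - 70)² = (-70)² = 4900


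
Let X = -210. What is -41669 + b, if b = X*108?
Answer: -64349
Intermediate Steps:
b = -22680 (b = -210*108 = -22680)
-41669 + b = -41669 - 22680 = -64349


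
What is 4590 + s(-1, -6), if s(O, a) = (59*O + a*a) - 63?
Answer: 4504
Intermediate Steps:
s(O, a) = -63 + a**2 + 59*O (s(O, a) = (59*O + a**2) - 63 = (a**2 + 59*O) - 63 = -63 + a**2 + 59*O)
4590 + s(-1, -6) = 4590 + (-63 + (-6)**2 + 59*(-1)) = 4590 + (-63 + 36 - 59) = 4590 - 86 = 4504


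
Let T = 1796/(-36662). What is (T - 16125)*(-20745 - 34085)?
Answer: 16207105008590/18331 ≈ 8.8414e+8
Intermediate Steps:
T = -898/18331 (T = 1796*(-1/36662) = -898/18331 ≈ -0.048988)
(T - 16125)*(-20745 - 34085) = (-898/18331 - 16125)*(-20745 - 34085) = -295588273/18331*(-54830) = 16207105008590/18331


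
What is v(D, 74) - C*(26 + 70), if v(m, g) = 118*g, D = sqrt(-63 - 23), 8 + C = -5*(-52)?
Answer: -15460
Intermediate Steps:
C = 252 (C = -8 - 5*(-52) = -8 + 260 = 252)
D = I*sqrt(86) (D = sqrt(-86) = I*sqrt(86) ≈ 9.2736*I)
v(D, 74) - C*(26 + 70) = 118*74 - 252*(26 + 70) = 8732 - 252*96 = 8732 - 1*24192 = 8732 - 24192 = -15460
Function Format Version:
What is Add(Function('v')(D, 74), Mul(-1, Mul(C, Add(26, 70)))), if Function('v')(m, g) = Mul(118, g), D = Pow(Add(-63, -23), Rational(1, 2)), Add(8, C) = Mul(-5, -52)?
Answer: -15460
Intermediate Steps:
C = 252 (C = Add(-8, Mul(-5, -52)) = Add(-8, 260) = 252)
D = Mul(I, Pow(86, Rational(1, 2))) (D = Pow(-86, Rational(1, 2)) = Mul(I, Pow(86, Rational(1, 2))) ≈ Mul(9.2736, I))
Add(Function('v')(D, 74), Mul(-1, Mul(C, Add(26, 70)))) = Add(Mul(118, 74), Mul(-1, Mul(252, Add(26, 70)))) = Add(8732, Mul(-1, Mul(252, 96))) = Add(8732, Mul(-1, 24192)) = Add(8732, -24192) = -15460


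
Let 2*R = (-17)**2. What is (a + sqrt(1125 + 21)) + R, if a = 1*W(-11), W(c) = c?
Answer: 267/2 + sqrt(1146) ≈ 167.35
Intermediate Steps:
a = -11 (a = 1*(-11) = -11)
R = 289/2 (R = (1/2)*(-17)**2 = (1/2)*289 = 289/2 ≈ 144.50)
(a + sqrt(1125 + 21)) + R = (-11 + sqrt(1125 + 21)) + 289/2 = (-11 + sqrt(1146)) + 289/2 = 267/2 + sqrt(1146)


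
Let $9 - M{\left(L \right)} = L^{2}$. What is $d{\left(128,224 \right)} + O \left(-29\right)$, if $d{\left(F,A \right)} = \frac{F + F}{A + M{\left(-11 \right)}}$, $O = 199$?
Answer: $- \frac{40381}{7} \approx -5768.7$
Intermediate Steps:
$M{\left(L \right)} = 9 - L^{2}$
$d{\left(F,A \right)} = \frac{2 F}{-112 + A}$ ($d{\left(F,A \right)} = \frac{F + F}{A + \left(9 - \left(-11\right)^{2}\right)} = \frac{2 F}{A + \left(9 - 121\right)} = \frac{2 F}{A - 112} = \frac{2 F}{-112 + A}$)
$d{\left(128,224 \right)} + O \left(-29\right) = 2 \cdot 128 \frac{1}{-112 + 224} + 199 \left(-29\right) = 2 \cdot 128 \cdot \frac{1}{112} - 5771 = \frac{16}{7} - 5771 = - \frac{40381}{7}$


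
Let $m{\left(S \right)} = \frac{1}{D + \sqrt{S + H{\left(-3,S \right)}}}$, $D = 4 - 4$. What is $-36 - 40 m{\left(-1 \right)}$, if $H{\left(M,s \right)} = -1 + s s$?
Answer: $-36 + 40 i \approx -36.0 + 40.0 i$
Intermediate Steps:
$H{\left(M,s \right)} = -1 + s^{2}$
$D = 0$ ($D = 4 - 4 = 0$)
$m{\left(S \right)} = \frac{1}{\sqrt{-1 + S + S^{2}}}$ ($m{\left(S \right)} = \frac{1}{0 + \sqrt{S + \left(-1 + S^{2}\right)}} = \frac{1}{0 + \sqrt{-1 + S + S^{2}}} = \frac{1}{\sqrt{-1 + S + S^{2}}}$)
$-36 - 40 m{\left(-1 \right)} = -36 - \frac{40}{\sqrt{-1 - 1 + \left(-1\right)^{2}}} = -36 - \frac{40}{\sqrt{-1 - 1 + 1}} = -36 - \frac{40}{i} = -36 - 40 \left(- i\right) = -36 + 40 i$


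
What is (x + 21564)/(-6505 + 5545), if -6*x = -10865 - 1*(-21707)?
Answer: -19757/960 ≈ -20.580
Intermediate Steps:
x = -1807 (x = -(-10865 - 1*(-21707))/6 = -(-10865 + 21707)/6 = -1/6*10842 = -1807)
(x + 21564)/(-6505 + 5545) = (-1807 + 21564)/(-6505 + 5545) = 19757/(-960) = 19757*(-1/960) = -19757/960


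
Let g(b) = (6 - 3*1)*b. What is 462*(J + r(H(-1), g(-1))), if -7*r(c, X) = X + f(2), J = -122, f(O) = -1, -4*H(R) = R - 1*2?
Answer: -56100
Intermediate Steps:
H(R) = ½ - R/4 (H(R) = -(R - 1*2)/4 = -(R - 2)/4 = -(-2 + R)/4 = ½ - R/4)
g(b) = 3*b (g(b) = (6 - 3)*b = 3*b)
r(c, X) = ⅐ - X/7 (r(c, X) = -(X - 1)/7 = -(-1 + X)/7 = ⅐ - X/7)
462*(J + r(H(-1), g(-1))) = 462*(-122 + (⅐ - 3*(-1)/7)) = 462*(-122 + (⅐ - ⅐*(-3))) = 462*(-122 + (⅐ + 3/7)) = 462*(-122 + 4/7) = 462*(-850/7) = -56100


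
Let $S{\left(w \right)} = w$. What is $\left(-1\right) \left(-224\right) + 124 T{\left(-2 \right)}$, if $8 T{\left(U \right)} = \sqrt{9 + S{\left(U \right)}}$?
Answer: $224 + \frac{31 \sqrt{7}}{2} \approx 265.01$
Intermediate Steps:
$T{\left(U \right)} = \frac{\sqrt{9 + U}}{8}$
$\left(-1\right) \left(-224\right) + 124 T{\left(-2 \right)} = \left(-1\right) \left(-224\right) + 124 \frac{\sqrt{9 - 2}}{8} = 224 + 124 \frac{\sqrt{7}}{8} = 224 + \frac{31 \sqrt{7}}{2}$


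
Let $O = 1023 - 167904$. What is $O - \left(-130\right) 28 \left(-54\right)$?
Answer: $-363441$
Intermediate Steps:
$O = -166881$ ($O = 1023 - 167904 = -166881$)
$O - \left(-130\right) 28 \left(-54\right) = -166881 - \left(-130\right) 28 \left(-54\right) = -166881 - \left(-3640\right) \left(-54\right) = -166881 - 196560 = -363441$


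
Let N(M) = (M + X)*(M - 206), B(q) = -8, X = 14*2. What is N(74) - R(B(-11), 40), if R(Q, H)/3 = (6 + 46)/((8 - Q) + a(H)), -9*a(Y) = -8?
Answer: -511983/38 ≈ -13473.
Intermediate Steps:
a(Y) = 8/9 (a(Y) = -⅑*(-8) = 8/9)
X = 28
N(M) = (-206 + M)*(28 + M) (N(M) = (M + 28)*(M - 206) = (28 + M)*(-206 + M) = (-206 + M)*(28 + M))
R(Q, H) = 156/(80/9 - Q) (R(Q, H) = 3*((6 + 46)/((8 - Q) + 8/9)) = 3*(52/(80/9 - Q)) = 156/(80/9 - Q))
N(74) - R(B(-11), 40) = (-5768 + 74² - 178*74) - 1404/(80 - 9*(-8)) = (-5768 + 5476 - 13172) - 1404/(80 + 72) = -13464 - 1404/152 = -13464 - 1*351/38 = -13464 - 351/38 = -511983/38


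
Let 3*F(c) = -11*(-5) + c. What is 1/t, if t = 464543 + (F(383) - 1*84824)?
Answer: 1/379865 ≈ 2.6325e-6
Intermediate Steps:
F(c) = 55/3 + c/3 (F(c) = (-11*(-5) + c)/3 = (55 + c)/3 = 55/3 + c/3)
t = 379865 (t = 464543 + ((55/3 + (⅓)*383) - 1*84824) = 464543 + ((55/3 + 383/3) - 84824) = 464543 + (146 - 84824) = 464543 - 84678 = 379865)
1/t = 1/379865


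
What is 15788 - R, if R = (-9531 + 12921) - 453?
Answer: 12851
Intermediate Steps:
R = 2937 (R = 3390 - 453 = 2937)
15788 - R = 15788 - 1*2937 = 15788 - 2937 = 12851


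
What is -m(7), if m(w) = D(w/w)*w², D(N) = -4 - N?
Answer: 245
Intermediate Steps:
m(w) = -5*w² (m(w) = (-4 - w/w)*w² = (-4 - 1*1)*w² = (-4 - 1)*w² = -5*w²)
-m(7) = -(-5)*7² = -(-5)*49 = -1*(-245) = 245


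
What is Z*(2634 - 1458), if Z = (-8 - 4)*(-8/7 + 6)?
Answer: -68544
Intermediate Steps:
Z = -408/7 (Z = -12*(-8*⅐ + 6) = -12*(-8/7 + 6) = -12*34/7 = -408/7 ≈ -58.286)
Z*(2634 - 1458) = -408*(2634 - 1458)/7 = -408/7*1176 = -68544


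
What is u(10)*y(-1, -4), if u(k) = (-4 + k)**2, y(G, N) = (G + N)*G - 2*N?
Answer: 468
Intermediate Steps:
y(G, N) = -2*N + G*(G + N) (y(G, N) = G*(G + N) - 2*N = -2*N + G*(G + N))
u(10)*y(-1, -4) = (-4 + 10)**2*((-1)**2 - 2*(-4) - 1*(-4)) = 6**2*(1 + 8 + 4) = 36*13 = 468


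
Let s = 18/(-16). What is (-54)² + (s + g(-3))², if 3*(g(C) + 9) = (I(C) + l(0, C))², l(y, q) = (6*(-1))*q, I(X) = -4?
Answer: 3435241/576 ≈ 5964.0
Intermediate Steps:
l(y, q) = -6*q
s = -9/8 (s = 18*(-1/16) = -9/8 ≈ -1.1250)
g(C) = -9 + (-4 - 6*C)²/3
(-54)² + (s + g(-3))² = (-54)² + (-9/8 + (-9 + 4*(2 + 3*(-3))²/3))² = 2916 + (-9/8 + (-9 + 4*(2 - 9)²/3))² = 2916 + (-9/8 + (-9 + (4/3)*(-7)²))² = 2916 + (-9/8 + (-9 + (4/3)*49))² = 2916 + (-9/8 + (-9 + 196/3))² = 2916 + (-9/8 + 169/3)² = 2916 + (1325/24)² = 2916 + 1755625/576 = 3435241/576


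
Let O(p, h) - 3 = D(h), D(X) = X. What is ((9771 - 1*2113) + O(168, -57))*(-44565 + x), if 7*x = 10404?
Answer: -2292993804/7 ≈ -3.2757e+8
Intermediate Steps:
x = 10404/7 (x = (1/7)*10404 = 10404/7 ≈ 1486.3)
O(p, h) = 3 + h
((9771 - 1*2113) + O(168, -57))*(-44565 + x) = ((9771 - 1*2113) + (3 - 57))*(-44565 + 10404/7) = ((9771 - 2113) - 54)*(-301551/7) = (7658 - 54)*(-301551/7) = 7604*(-301551/7) = -2292993804/7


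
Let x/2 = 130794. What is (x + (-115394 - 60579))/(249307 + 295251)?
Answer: 85615/544558 ≈ 0.15722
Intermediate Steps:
x = 261588 (x = 2*130794 = 261588)
(x + (-115394 - 60579))/(249307 + 295251) = (261588 + (-115394 - 60579))/(249307 + 295251) = (261588 - 175973)/544558 = 85615*(1/544558) = 85615/544558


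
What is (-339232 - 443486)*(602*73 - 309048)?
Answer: 207500107236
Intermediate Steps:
(-339232 - 443486)*(602*73 - 309048) = -782718*(43946 - 309048) = -782718*(-265102) = 207500107236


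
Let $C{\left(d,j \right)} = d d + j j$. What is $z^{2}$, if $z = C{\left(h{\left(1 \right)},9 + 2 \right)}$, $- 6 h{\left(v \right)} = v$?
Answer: $\frac{18983449}{1296} \approx 14648.0$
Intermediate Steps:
$h{\left(v \right)} = - \frac{v}{6}$
$C{\left(d,j \right)} = d^{2} + j^{2}$
$z = \frac{4357}{36}$ ($z = \left(\left(- \frac{1}{6}\right) 1\right)^{2} + \left(9 + 2\right)^{2} = \left(- \frac{1}{6}\right)^{2} + 11^{2} = \frac{1}{36} + 121 = \frac{4357}{36} \approx 121.03$)
$z^{2} = \left(\frac{4357}{36}\right)^{2} = \frac{18983449}{1296}$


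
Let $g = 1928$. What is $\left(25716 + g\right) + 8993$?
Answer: $36637$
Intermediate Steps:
$\left(25716 + g\right) + 8993 = \left(25716 + 1928\right) + 8993 = 27644 + 8993 = 36637$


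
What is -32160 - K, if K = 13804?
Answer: -45964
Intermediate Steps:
-32160 - K = -32160 - 1*13804 = -32160 - 13804 = -45964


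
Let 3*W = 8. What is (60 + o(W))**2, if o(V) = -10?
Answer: 2500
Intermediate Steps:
W = 8/3 (W = (1/3)*8 = 8/3 ≈ 2.6667)
(60 + o(W))**2 = (60 - 10)**2 = 50**2 = 2500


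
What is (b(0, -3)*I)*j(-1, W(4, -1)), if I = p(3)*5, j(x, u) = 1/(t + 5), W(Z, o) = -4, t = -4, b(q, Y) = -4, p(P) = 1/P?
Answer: -20/3 ≈ -6.6667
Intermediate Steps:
p(P) = 1/P
j(x, u) = 1 (j(x, u) = 1/(-4 + 5) = 1/1 = 1)
I = 5/3 ≈ 1.6667
(b(0, -3)*I)*j(-1, W(4, -1)) = -4*5/3*1 = -20/3*1 = -20/3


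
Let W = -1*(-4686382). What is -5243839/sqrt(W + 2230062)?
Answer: -5243839*sqrt(1729111)/3458222 ≈ -1993.9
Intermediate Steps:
W = 4686382
-5243839/sqrt(W + 2230062) = -5243839/sqrt(4686382 + 2230062) = -5243839*sqrt(1729111)/3458222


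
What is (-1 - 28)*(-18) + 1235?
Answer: 1757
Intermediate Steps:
(-1 - 28)*(-18) + 1235 = -29*(-18) + 1235 = 522 + 1235 = 1757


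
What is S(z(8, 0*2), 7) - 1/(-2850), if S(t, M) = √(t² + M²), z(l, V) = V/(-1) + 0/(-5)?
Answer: 19951/2850 ≈ 7.0004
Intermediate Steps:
z(l, V) = -V (z(l, V) = V*(-1) + 0*(-⅕) = -V + 0 = -V)
S(t, M) = √(M² + t²)
S(z(8, 0*2), 7) - 1/(-2850) = √(7² + (-0*2)²) - 1/(-2850) = √(49 + (-1*0)²) - 1*(-1/2850) = √(49 + 0²) + 1/2850 = √(49 + 0) + 1/2850 = √49 + 1/2850 = 7 + 1/2850 = 19951/2850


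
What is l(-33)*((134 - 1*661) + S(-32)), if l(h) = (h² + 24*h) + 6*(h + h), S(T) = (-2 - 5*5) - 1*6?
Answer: 55440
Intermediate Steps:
S(T) = -33 (S(T) = (-2 - 25) - 6 = -27 - 6 = -33)
l(h) = h² + 36*h (l(h) = (h² + 24*h) + 6*(2*h) = (h² + 24*h) + 12*h = h² + 36*h)
l(-33)*((134 - 1*661) + S(-32)) = (-33*(36 - 33))*((134 - 1*661) - 33) = (-33*3)*((134 - 661) - 33) = -99*(-527 - 33) = -99*(-560) = 55440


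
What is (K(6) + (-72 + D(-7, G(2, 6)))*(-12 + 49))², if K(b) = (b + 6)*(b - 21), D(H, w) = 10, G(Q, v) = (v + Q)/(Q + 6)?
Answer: 6120676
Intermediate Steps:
G(Q, v) = (Q + v)/(6 + Q)
K(b) = (-21 + b)*(6 + b) (K(b) = (6 + b)*(-21 + b) = (-21 + b)*(6 + b))
(K(6) + (-72 + D(-7, G(2, 6)))*(-12 + 49))² = ((-126 + 6² - 15*6) + (-72 + 10)*(-12 + 49))² = ((-126 + 36 - 90) - 62*37)² = (-180 - 2294)² = (-2474)² = 6120676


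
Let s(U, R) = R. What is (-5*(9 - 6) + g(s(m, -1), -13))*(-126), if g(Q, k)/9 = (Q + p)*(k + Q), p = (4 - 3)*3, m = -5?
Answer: 33642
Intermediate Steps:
p = 3 (p = 1*3 = 3)
g(Q, k) = 9*(3 + Q)*(Q + k) (g(Q, k) = 9*((Q + 3)*(k + Q)) = 9*((3 + Q)*(Q + k)) = 9*(3 + Q)*(Q + k))
(-5*(9 - 6) + g(s(m, -1), -13))*(-126) = (-5*(9 - 6) + (9*(-1)² + 27*(-1) + 27*(-13) + 9*(-1)*(-13)))*(-126) = (-5*3 + (9*1 - 27 - 351 + 117))*(-126) = (-15 + (9 - 27 - 351 + 117))*(-126) = (-15 - 252)*(-126) = -267*(-126) = 33642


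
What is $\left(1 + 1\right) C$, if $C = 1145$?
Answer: $2290$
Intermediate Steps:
$\left(1 + 1\right) C = \left(1 + 1\right) 1145 = 2 \cdot 1145 = 2290$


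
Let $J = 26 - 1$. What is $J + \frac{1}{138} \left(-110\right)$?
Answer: $\frac{1670}{69} \approx 24.203$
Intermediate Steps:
$J = 25$ ($J = 26 - 1 = 25$)
$J + \frac{1}{138} \left(-110\right) = 25 + \frac{1}{138} \left(-110\right) = 25 - \frac{55}{69} = \frac{1670}{69}$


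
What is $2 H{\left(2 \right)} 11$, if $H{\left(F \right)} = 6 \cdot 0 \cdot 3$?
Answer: $0$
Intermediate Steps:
$H{\left(F \right)} = 0$ ($H{\left(F \right)} = 0 \cdot 3 = 0$)
$2 H{\left(2 \right)} 11 = 2 \cdot 0 \cdot 11 = 0 \cdot 11 = 0$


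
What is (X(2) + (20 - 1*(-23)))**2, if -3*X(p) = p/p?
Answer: 16384/9 ≈ 1820.4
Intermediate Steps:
X(p) = -1/3 (X(p) = -p/(3*p) = -1/3*1 = -1/3)
(X(2) + (20 - 1*(-23)))**2 = (-1/3 + (20 - 1*(-23)))**2 = (-1/3 + (20 + 23))**2 = (-1/3 + 43)**2 = (128/3)**2 = 16384/9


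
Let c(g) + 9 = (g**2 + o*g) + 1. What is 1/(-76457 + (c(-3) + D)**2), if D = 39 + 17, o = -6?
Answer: -1/70832 ≈ -1.4118e-5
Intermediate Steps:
D = 56
c(g) = -8 + g**2 - 6*g (c(g) = -9 + ((g**2 - 6*g) + 1) = -9 + (1 + g**2 - 6*g) = -8 + g**2 - 6*g)
1/(-76457 + (c(-3) + D)**2) = 1/(-76457 + ((-8 + (-3)**2 - 6*(-3)) + 56)**2) = 1/(-76457 + ((-8 + 9 + 18) + 56)**2) = 1/(-76457 + (19 + 56)**2) = 1/(-76457 + 75**2) = 1/(-76457 + 5625) = 1/(-70832) = -1/70832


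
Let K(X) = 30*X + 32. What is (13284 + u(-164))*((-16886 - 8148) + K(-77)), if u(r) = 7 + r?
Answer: -358524624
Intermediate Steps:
K(X) = 32 + 30*X
(13284 + u(-164))*((-16886 - 8148) + K(-77)) = (13284 + (7 - 164))*((-16886 - 8148) + (32 + 30*(-77))) = (13284 - 157)*(-25034 + (32 - 2310)) = 13127*(-25034 - 2278) = 13127*(-27312) = -358524624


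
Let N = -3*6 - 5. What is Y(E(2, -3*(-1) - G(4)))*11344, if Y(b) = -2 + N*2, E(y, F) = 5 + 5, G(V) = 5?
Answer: -544512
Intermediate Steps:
N = -23 (N = -18 - 5 = -23)
E(y, F) = 10
Y(b) = -48 (Y(b) = -2 - 23*2 = -2 - 46 = -48)
Y(E(2, -3*(-1) - G(4)))*11344 = -48*11344 = -544512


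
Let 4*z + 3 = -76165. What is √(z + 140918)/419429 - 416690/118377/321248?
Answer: -208345/19014187248 + 2*√30469/419429 ≈ 0.00082138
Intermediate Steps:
z = -19042 (z = -¾ + (¼)*(-76165) = -¾ - 76165/4 = -19042)
√(z + 140918)/419429 - 416690/118377/321248 = √(-19042 + 140918)/419429 - 416690/118377/321248 = √121876*(1/419429) - 416690*1/118377*(1/321248) = (2*√30469)*(1/419429) - 416690/118377*1/321248 = 2*√30469/419429 - 208345/19014187248 = -208345/19014187248 + 2*√30469/419429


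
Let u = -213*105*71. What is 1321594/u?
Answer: -18614/22365 ≈ -0.83228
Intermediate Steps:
u = -1587915 (u = -22365*71 = -1587915)
1321594/u = 1321594/(-1587915) = 1321594*(-1/1587915) = -18614/22365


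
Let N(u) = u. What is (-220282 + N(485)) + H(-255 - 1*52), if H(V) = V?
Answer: -220104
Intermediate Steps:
(-220282 + N(485)) + H(-255 - 1*52) = (-220282 + 485) + (-255 - 1*52) = -219797 + (-255 - 52) = -219797 - 307 = -220104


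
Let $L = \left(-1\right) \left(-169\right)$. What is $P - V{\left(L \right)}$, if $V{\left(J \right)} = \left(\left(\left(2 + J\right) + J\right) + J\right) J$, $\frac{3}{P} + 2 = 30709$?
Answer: $- \frac{2641446844}{30707} \approx -86021.0$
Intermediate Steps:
$P = \frac{3}{30707}$ ($P = \frac{3}{-2 + 30709} = \frac{3}{30707} \approx 9.7698 \cdot 10^{-5}$)
$L = 169$
$V{\left(J \right)} = J \left(2 + 3 J\right)$ ($V{\left(J \right)} = \left(\left(2 + 2 J\right) + J\right) J = \left(2 + 3 J\right) J = J \left(2 + 3 J\right)$)
$P - V{\left(L \right)} = \frac{3}{30707} - 169 \left(2 + 3 \cdot 169\right) = \frac{3}{30707} - 169 \left(2 + 507\right) = \frac{3}{30707} - 169 \cdot 509 = \frac{3}{30707} - 86021 = - \frac{2641446844}{30707}$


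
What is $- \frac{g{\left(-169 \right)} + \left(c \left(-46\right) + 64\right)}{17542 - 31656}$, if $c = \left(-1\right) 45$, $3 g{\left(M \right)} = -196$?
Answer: $\frac{3103}{21171} \approx 0.14657$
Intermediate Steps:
$g{\left(M \right)} = - \frac{196}{3}$ ($g{\left(M \right)} = \frac{1}{3} \left(-196\right) = - \frac{196}{3}$)
$c = -45$
$- \frac{g{\left(-169 \right)} + \left(c \left(-46\right) + 64\right)}{17542 - 31656} = - \frac{- \frac{196}{3} + \left(\left(-45\right) \left(-46\right) + 64\right)}{17542 - 31656} = - \frac{- \frac{196}{3} + \left(2070 + 64\right)}{-14114} = - \frac{\left(- \frac{196}{3} + 2134\right) \left(-1\right)}{14114} = - \frac{6206 \left(-1\right)}{3 \cdot 14114} = \left(-1\right) \left(- \frac{3103}{21171}\right) = \frac{3103}{21171}$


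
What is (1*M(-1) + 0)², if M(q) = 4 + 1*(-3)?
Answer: 1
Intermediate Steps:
M(q) = 1 (M(q) = 4 - 3 = 1)
(1*M(-1) + 0)² = (1*1 + 0)² = (1 + 0)² = 1² = 1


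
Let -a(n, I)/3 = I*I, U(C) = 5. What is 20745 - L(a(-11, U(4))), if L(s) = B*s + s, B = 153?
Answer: 32295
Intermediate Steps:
a(n, I) = -3*I² (a(n, I) = -3*I*I = -3*I²)
L(s) = 154*s (L(s) = 153*s + s = 154*s)
20745 - L(a(-11, U(4))) = 20745 - 154*(-3*5²) = 20745 - 154*(-3*25) = 20745 - 154*(-75) = 20745 - 1*(-11550) = 20745 + 11550 = 32295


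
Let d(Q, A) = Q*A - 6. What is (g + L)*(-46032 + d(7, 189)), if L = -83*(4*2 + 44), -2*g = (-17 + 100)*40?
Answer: 267216840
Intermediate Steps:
d(Q, A) = -6 + A*Q (d(Q, A) = A*Q - 6 = -6 + A*Q)
g = -1660 (g = -(-17 + 100)*40/2 = -83*40/2 = -½*3320 = -1660)
L = -4316 (L = -83*(8 + 44) = -83*52 = -4316)
(g + L)*(-46032 + d(7, 189)) = (-1660 - 4316)*(-46032 + (-6 + 189*7)) = -5976*(-46032 + (-6 + 1323)) = -5976*(-46032 + 1317) = -5976*(-44715) = 267216840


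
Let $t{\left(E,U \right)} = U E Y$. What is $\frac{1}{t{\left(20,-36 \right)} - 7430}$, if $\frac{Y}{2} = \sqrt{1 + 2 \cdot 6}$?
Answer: $- \frac{743}{2824810} + \frac{72 \sqrt{13}}{1412405} \approx -7.9227 \cdot 10^{-5}$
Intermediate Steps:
$Y = 2 \sqrt{13}$ ($Y = 2 \sqrt{1 + 2 \cdot 6} = 2 \sqrt{1 + 12} = 2 \sqrt{13} \approx 7.2111$)
$t{\left(E,U \right)} = 2 E U \sqrt{13}$ ($t{\left(E,U \right)} = U E 2 \sqrt{13} = E U 2 \sqrt{13} = 2 E U \sqrt{13}$)
$\frac{1}{t{\left(20,-36 \right)} - 7430} = \frac{1}{2 \cdot 20 \left(-36\right) \sqrt{13} - 7430} = \frac{1}{- 1440 \sqrt{13} - 7430} = \frac{1}{-7430 - 1440 \sqrt{13}}$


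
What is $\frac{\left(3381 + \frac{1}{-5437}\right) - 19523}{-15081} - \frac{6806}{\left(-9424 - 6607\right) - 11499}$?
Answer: $\frac{495700851022}{376222213235} \approx 1.3176$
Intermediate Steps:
$\frac{\left(3381 + \frac{1}{-5437}\right) - 19523}{-15081} - \frac{6806}{\left(-9424 - 6607\right) - 11499} = \left(\left(3381 - \frac{1}{5437}\right) - 19523\right) \left(- \frac{1}{15081}\right) - \frac{6806}{-16031 - 11499} = \left(\frac{18382496}{5437} - 19523\right) \left(- \frac{1}{15081}\right) - \frac{6806}{-27530} = \left(- \frac{87764055}{5437}\right) \left(- \frac{1}{15081}\right) - - \frac{3403}{13765} = \frac{29254685}{27331799} + \frac{3403}{13765} = \frac{495700851022}{376222213235}$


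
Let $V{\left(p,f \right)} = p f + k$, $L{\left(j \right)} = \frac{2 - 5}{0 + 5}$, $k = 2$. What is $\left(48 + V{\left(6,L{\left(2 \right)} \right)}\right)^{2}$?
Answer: $\frac{53824}{25} \approx 2153.0$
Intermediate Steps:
$L{\left(j \right)} = - \frac{3}{5}$
$V{\left(p,f \right)} = 2 + f p$ ($V{\left(p,f \right)} = p f + 2 = f p + 2 = 2 + f p$)
$\left(48 + V{\left(6,L{\left(2 \right)} \right)}\right)^{2} = \left(48 + \left(2 - \frac{18}{5}\right)\right)^{2} = \left(48 - \frac{8}{5}\right)^{2} = \left(\frac{232}{5}\right)^{2} = \frac{53824}{25}$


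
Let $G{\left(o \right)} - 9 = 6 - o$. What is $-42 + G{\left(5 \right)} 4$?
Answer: $-2$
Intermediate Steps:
$G{\left(o \right)} = 15 - o$ ($G{\left(o \right)} = 9 - \left(-6 + o\right) = 15 - o$)
$-42 + G{\left(5 \right)} 4 = -42 + \left(15 - 5\right) 4 = -42 + 10 \cdot 4 = -42 + 40 = -2$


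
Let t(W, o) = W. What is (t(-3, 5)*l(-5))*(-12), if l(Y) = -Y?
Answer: 180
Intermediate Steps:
(t(-3, 5)*l(-5))*(-12) = -(-3)*(-5)*(-12) = -3*5*(-12) = -15*(-12) = 180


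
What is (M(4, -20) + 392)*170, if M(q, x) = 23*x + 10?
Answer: -9860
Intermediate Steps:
M(q, x) = 10 + 23*x
(M(4, -20) + 392)*170 = ((10 + 23*(-20)) + 392)*170 = ((10 - 460) + 392)*170 = (-450 + 392)*170 = -58*170 = -9860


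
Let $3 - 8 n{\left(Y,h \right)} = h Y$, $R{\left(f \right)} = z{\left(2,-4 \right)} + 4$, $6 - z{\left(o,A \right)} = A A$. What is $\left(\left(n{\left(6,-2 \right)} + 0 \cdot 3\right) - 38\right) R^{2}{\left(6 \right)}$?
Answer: $- \frac{2601}{2} \approx -1300.5$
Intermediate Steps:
$z{\left(o,A \right)} = 6 - A^{2}$ ($z{\left(o,A \right)} = 6 - A A = 6 - A^{2}$)
$R{\left(f \right)} = -6$ ($R{\left(f \right)} = \left(6 - \left(-4\right)^{2}\right) + 4 = \left(6 - 16\right) + 4 = -10 + 4 = -6$)
$n{\left(Y,h \right)} = \frac{3}{8} - \frac{Y h}{8}$ ($n{\left(Y,h \right)} = \frac{3}{8} - \frac{h Y}{8} = \frac{3}{8} - \frac{Y h}{8}$)
$\left(\left(n{\left(6,-2 \right)} + 0 \cdot 3\right) - 38\right) R^{2}{\left(6 \right)} = \left(\left(\left(\frac{3}{8} - \frac{3}{4} \left(-2\right)\right) + 0 \cdot 3\right) - 38\right) \left(-6\right)^{2} = \left(\left(\left(\frac{3}{8} + \frac{3}{2}\right) + 0\right) - 38\right) 36 = \left(\left(\frac{15}{8} + 0\right) - 38\right) 36 = \left(\frac{15}{8} - 38\right) 36 = \left(- \frac{289}{8}\right) 36 = - \frac{2601}{2}$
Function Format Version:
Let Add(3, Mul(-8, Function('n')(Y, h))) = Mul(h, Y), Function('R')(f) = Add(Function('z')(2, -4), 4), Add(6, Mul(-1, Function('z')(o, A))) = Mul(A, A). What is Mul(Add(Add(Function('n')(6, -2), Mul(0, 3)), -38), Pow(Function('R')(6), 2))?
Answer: Rational(-2601, 2) ≈ -1300.5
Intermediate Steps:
Function('z')(o, A) = Add(6, Mul(-1, Pow(A, 2))) (Function('z')(o, A) = Add(6, Mul(-1, Mul(A, A))) = Add(6, Mul(-1, Pow(A, 2))))
Function('R')(f) = -6 (Function('R')(f) = Add(Add(6, Mul(-1, Pow(-4, 2))), 4) = Add(Add(6, Mul(-1, 16)), 4) = Add(Add(6, -16), 4) = Add(-10, 4) = -6)
Function('n')(Y, h) = Add(Rational(3, 8), Mul(Rational(-1, 8), Y, h)) (Function('n')(Y, h) = Add(Rational(3, 8), Mul(Rational(-1, 8), Mul(h, Y))) = Add(Rational(3, 8), Mul(Rational(-1, 8), Mul(Y, h))) = Add(Rational(3, 8), Mul(Rational(-1, 8), Y, h)))
Mul(Add(Add(Function('n')(6, -2), Mul(0, 3)), -38), Pow(Function('R')(6), 2)) = Mul(Add(Add(Add(Rational(3, 8), Mul(Rational(-1, 8), 6, -2)), Mul(0, 3)), -38), Pow(-6, 2)) = Mul(Add(Add(Add(Rational(3, 8), Rational(3, 2)), 0), -38), 36) = Mul(Add(Add(Rational(15, 8), 0), -38), 36) = Mul(Add(Rational(15, 8), -38), 36) = Mul(Rational(-289, 8), 36) = Rational(-2601, 2)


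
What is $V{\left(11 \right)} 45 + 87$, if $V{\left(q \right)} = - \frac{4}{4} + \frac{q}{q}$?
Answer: $87$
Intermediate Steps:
$V{\left(q \right)} = 0$ ($V{\left(q \right)} = \left(-4\right) \frac{1}{4} + 1 = -1 + 1 = 0$)
$V{\left(11 \right)} 45 + 87 = 0 \cdot 45 + 87 = 0 + 87 = 87$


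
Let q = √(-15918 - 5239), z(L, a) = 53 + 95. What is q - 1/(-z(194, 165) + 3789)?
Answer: -1/3641 + I*√21157 ≈ -0.00027465 + 145.45*I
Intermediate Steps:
z(L, a) = 148
q = I*√21157 (q = √(-21157) = I*√21157 ≈ 145.45*I)
q - 1/(-z(194, 165) + 3789) = I*√21157 - 1/(-1*148 + 3789) = I*√21157 - 1/(-148 + 3789) = I*√21157 - 1/3641 = -1/3641 + I*√21157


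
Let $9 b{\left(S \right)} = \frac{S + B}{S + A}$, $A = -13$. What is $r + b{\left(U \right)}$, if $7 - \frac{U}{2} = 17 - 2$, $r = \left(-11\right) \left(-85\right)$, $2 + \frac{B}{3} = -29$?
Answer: $\frac{244144}{261} \approx 935.42$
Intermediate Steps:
$B = -93$ ($B = -6 + 3 \left(-29\right) = -6 - 87 = -93$)
$r = 935$
$U = -16$ ($U = 14 - 2 \left(17 - 2\right) = 14 - 30 = -16$)
$b{\left(S \right)} = \frac{-93 + S}{9 \left(-13 + S\right)}$ ($b{\left(S \right)} = \frac{\left(S - 93\right) \frac{1}{S - 13}}{9} = \frac{\left(-93 + S\right) \frac{1}{-13 + S}}{9} = \frac{\frac{1}{-13 + S} \left(-93 + S\right)}{9} = \frac{-93 + S}{9 \left(-13 + S\right)}$)
$r + b{\left(U \right)} = 935 + \frac{-93 - 16}{9 \left(-13 - 16\right)} = 935 + \frac{1}{9} \frac{1}{-29} \left(-109\right) = 935 + \frac{1}{9} \left(- \frac{1}{29}\right) \left(-109\right) = 935 + \frac{109}{261} = \frac{244144}{261}$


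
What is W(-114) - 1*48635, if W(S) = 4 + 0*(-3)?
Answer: -48631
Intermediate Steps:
W(S) = 4 (W(S) = 4 + 0 = 4)
W(-114) - 1*48635 = 4 - 1*48635 = 4 - 48635 = -48631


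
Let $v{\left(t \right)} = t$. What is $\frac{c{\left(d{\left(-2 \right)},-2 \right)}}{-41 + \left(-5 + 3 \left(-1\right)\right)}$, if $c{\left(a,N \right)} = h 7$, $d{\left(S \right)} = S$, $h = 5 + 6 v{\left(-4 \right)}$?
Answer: $\frac{19}{7} \approx 2.7143$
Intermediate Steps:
$h = -19$ ($h = 5 + 6 \left(-4\right) = 5 - 24 = -19$)
$c{\left(a,N \right)} = -133$ ($c{\left(a,N \right)} = \left(-19\right) 7 = -133$)
$\frac{c{\left(d{\left(-2 \right)},-2 \right)}}{-41 + \left(-5 + 3 \left(-1\right)\right)} = \frac{1}{-41 + \left(-5 + 3 \left(-1\right)\right)} \left(-133\right) = \frac{1}{-41 - 8} \left(-133\right) = \frac{1}{-49} \left(-133\right) = \left(- \frac{1}{49}\right) \left(-133\right) = \frac{19}{7}$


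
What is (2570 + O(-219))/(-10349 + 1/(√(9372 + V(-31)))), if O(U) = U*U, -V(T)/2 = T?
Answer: -4933466139446/1010398390633 - 50531*√9434/1010398390633 ≈ -4.8827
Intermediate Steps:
V(T) = -2*T
O(U) = U²
(2570 + O(-219))/(-10349 + 1/(√(9372 + V(-31)))) = (2570 + (-219)²)/(-10349 + 1/(√(9372 - 2*(-31)))) = (2570 + 47961)/(-10349 + 1/(√(9372 + 62))) = 50531/(-10349 + 1/(√9434)) = 50531/(-10349 + √9434/9434)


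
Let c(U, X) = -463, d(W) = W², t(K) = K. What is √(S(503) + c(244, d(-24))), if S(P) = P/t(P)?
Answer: I*√462 ≈ 21.494*I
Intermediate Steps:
S(P) = 1 (S(P) = P/P = 1)
√(S(503) + c(244, d(-24))) = √(1 - 463) = √(-462) = I*√462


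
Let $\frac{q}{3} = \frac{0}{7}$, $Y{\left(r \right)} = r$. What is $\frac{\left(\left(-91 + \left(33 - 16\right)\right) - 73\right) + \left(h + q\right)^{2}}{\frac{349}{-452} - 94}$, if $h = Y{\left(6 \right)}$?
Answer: $\frac{16724}{14279} \approx 1.1712$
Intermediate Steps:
$h = 6$
$q = 0$ ($q = 3 \cdot \frac{0}{7} = 3 \cdot 0 \cdot \frac{1}{7} = 3 \cdot 0 = 0$)
$\frac{\left(\left(-91 + \left(33 - 16\right)\right) - 73\right) + \left(h + q\right)^{2}}{\frac{349}{-452} - 94} = \frac{\left(\left(-91 + \left(33 - 16\right)\right) - 73\right) + \left(6 + 0\right)^{2}}{\frac{349}{-452} - 94} = \frac{\left(\left(-91 + \left(33 - 16\right)\right) - 73\right) + 6^{2}}{349 \left(- \frac{1}{452}\right) - 94} = \frac{\left(\left(-91 + 17\right) - 73\right) + 36}{- \frac{349}{452} - 94} = \frac{\left(-74 - 73\right) + 36}{- \frac{42837}{452}} = \left(-147 + 36\right) \left(- \frac{452}{42837}\right) = \left(-111\right) \left(- \frac{452}{42837}\right) = \frac{16724}{14279}$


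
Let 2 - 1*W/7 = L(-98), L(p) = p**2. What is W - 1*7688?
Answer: -74902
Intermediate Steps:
W = -67214 (W = 14 - 7*(-98)**2 = 14 - 7*9604 = 14 - 67228 = -67214)
W - 1*7688 = -67214 - 1*7688 = -67214 - 7688 = -74902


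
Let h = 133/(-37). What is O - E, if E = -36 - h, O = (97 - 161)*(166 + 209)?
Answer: -886801/37 ≈ -23968.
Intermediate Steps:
h = -133/37 (h = 133*(-1/37) = -133/37 ≈ -3.5946)
O = -24000 (O = -64*375 = -24000)
E = -1199/37 (E = -36 - 1*(-133/37) = -36 + 133/37 = -1199/37 ≈ -32.405)
O - E = -24000 - 1*(-1199/37) = -24000 + 1199/37 = -886801/37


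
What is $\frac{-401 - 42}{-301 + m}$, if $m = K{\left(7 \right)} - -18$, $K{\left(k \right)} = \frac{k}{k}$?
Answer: $\frac{443}{282} \approx 1.5709$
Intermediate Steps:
$K{\left(k \right)} = 1$
$m = 19$ ($m = 1 - -18 = 1 + 18 = 19$)
$\frac{-401 - 42}{-301 + m} = \frac{-401 - 42}{-301 + 19} = - \frac{443}{-282} = \left(-443\right) \left(- \frac{1}{282}\right) = \frac{443}{282}$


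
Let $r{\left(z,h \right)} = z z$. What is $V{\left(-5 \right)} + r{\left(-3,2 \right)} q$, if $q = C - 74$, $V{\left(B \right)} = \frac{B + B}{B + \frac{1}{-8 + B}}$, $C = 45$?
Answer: $- \frac{8548}{33} \approx -259.03$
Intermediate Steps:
$r{\left(z,h \right)} = z^{2}$
$V{\left(B \right)} = \frac{2 B}{B + \frac{1}{-8 + B}}$
$q = -29$ ($q = 45 - 74 = -29$)
$V{\left(-5 \right)} + r{\left(-3,2 \right)} q = 2 \left(-5\right) \frac{1}{1 + \left(-5\right)^{2} - -40} \left(-8 - 5\right) + \left(-3\right)^{2} \left(-29\right) = 2 \left(-5\right) \frac{1}{1 + 25 + 40} \left(-13\right) + 9 \left(-29\right) = 2 \left(-5\right) \frac{1}{66} \left(-13\right) - 261 = \frac{65}{33} - 261 = - \frac{8548}{33}$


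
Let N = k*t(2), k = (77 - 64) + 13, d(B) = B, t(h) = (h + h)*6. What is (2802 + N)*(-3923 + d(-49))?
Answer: -13608072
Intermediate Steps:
t(h) = 12*h (t(h) = (2*h)*6 = 12*h)
k = 26 (k = 13 + 13 = 26)
N = 624 (N = 26*(12*2) = 26*24 = 624)
(2802 + N)*(-3923 + d(-49)) = (2802 + 624)*(-3923 - 49) = 3426*(-3972) = -13608072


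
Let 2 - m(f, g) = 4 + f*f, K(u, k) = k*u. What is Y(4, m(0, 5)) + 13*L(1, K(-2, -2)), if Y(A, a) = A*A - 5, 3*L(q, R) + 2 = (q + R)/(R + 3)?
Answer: 38/7 ≈ 5.4286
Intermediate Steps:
m(f, g) = -2 - f² (m(f, g) = 2 - (4 + f*f) = 2 - (4 + f²) = 2 + (-4 - f²) = -2 - f²)
L(q, R) = -⅔ + (R + q)/(3*(3 + R)) (L(q, R) = -⅔ + ((q + R)/(R + 3))/3 = -⅔ + ((R + q)/(3 + R))/3 = -⅔ + (R + q)/(3*(3 + R)))
Y(A, a) = -5 + A² (Y(A, a) = A² - 5 = -5 + A²)
Y(4, m(0, 5)) + 13*L(1, K(-2, -2)) = (-5 + 4²) + 13*((-6 + 1 - (-2)*(-2))/(3*(3 - 2*(-2)))) = (-5 + 16) + 13*((-6 + 1 - 1*4)/(3*(3 + 4))) = 11 + 13*((⅓)*(-6 + 1 - 4)/7) = 11 + 13*((⅓)*(⅐)*(-9)) = 11 + 13*(-3/7) = 11 - 39/7 = 38/7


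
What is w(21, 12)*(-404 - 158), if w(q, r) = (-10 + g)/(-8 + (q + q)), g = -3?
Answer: 3653/17 ≈ 214.88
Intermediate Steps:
w(q, r) = -13/(-8 + 2*q) (w(q, r) = (-10 - 3)/(-8 + (q + q)) = -13/(-8 + 2*q))
w(21, 12)*(-404 - 158) = (-13/(-8 + 2*21))*(-404 - 158) = -13/(-8 + 42)*(-562) = -13/34*(-562) = 3653/17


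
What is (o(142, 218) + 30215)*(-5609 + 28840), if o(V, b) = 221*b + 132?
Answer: 1824214275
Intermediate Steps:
o(V, b) = 132 + 221*b
(o(142, 218) + 30215)*(-5609 + 28840) = ((132 + 221*218) + 30215)*(-5609 + 28840) = ((132 + 48178) + 30215)*23231 = (48310 + 30215)*23231 = 78525*23231 = 1824214275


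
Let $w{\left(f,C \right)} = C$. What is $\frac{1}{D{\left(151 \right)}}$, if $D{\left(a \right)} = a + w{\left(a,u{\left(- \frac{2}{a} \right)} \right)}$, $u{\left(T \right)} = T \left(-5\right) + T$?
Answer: $\frac{151}{22809} \approx 0.0066202$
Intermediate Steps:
$u{\left(T \right)} = - 4 T$ ($u{\left(T \right)} = - 5 T + T = - 4 T$)
$D{\left(a \right)} = a + \frac{8}{a}$ ($D{\left(a \right)} = a - 4 \left(- \frac{2}{a}\right) = a + \frac{8}{a}$)
$\frac{1}{D{\left(151 \right)}} = \frac{1}{151 + \frac{8}{151}} = \frac{1}{\frac{22809}{151}} = \frac{151}{22809}$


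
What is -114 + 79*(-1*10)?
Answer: -904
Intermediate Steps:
-114 + 79*(-1*10) = -114 + 79*(-10) = -114 - 790 = -904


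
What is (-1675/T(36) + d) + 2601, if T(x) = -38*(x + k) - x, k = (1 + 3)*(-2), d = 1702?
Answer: 189399/44 ≈ 4304.5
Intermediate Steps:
k = -8 (k = 4*(-2) = -8)
T(x) = 304 - 39*x (T(x) = -38*(x - 8) - x = -38*(-8 + x) - x = (304 - 38*x) - x = 304 - 39*x)
(-1675/T(36) + d) + 2601 = (-1675/(304 - 39*36) + 1702) + 2601 = (-1675/(304 - 1404) + 1702) + 2601 = (-1675/(-1100) + 1702) + 2601 = (-1675*(-1/1100) + 1702) + 2601 = (67/44 + 1702) + 2601 = 74955/44 + 2601 = 189399/44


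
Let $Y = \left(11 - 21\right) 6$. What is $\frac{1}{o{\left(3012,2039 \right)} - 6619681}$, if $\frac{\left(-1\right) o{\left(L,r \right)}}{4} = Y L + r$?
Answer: $- \frac{1}{5904957} \approx -1.6935 \cdot 10^{-7}$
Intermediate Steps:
$Y = -60$ ($Y = \left(-10\right) 6 = -60$)
$o{\left(L,r \right)} = - 4 r + 240 L$ ($o{\left(L,r \right)} = - 4 \left(- 60 L + r\right) = - 4 \left(r - 60 L\right) = - 4 r + 240 L$)
$\frac{1}{o{\left(3012,2039 \right)} - 6619681} = \frac{1}{\left(\left(-4\right) 2039 + 240 \cdot 3012\right) - 6619681} = \frac{1}{\left(-8156 + 722880\right) - 6619681} = \frac{1}{714724 - 6619681} = \frac{1}{-5904957} = - \frac{1}{5904957}$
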